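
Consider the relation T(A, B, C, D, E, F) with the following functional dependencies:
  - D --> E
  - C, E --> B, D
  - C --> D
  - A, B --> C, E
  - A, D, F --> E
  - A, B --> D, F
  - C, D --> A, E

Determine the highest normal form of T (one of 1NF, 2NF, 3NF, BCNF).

Candidate keys: {A, B}, {C}. Prime attributes: {A, B, C}.
D --> E: {D}⁺ = {D, E}, which is not all of the attributes, so the left side is not a superkey — BCNF is violated.
D --> E has non-prime {E} on the right and a non-superkey on the left, so 3NF fails.
No non-prime attribute depends on a proper subset of any candidate key, so 2NF holds.

2NF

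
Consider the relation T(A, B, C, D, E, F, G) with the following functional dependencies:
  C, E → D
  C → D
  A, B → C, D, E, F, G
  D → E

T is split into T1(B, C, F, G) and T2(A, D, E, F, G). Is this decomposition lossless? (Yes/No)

Common attributes: {F, G}; their closure is {F, G}.
The closure covers neither T1 nor T2 entirely; the join is not lossless.

No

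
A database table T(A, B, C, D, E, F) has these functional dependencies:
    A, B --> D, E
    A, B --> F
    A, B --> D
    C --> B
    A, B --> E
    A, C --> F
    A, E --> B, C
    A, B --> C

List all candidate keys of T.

{A, B}, {A, C}, {A, E}

No FD produces {A}, so it must be in every candidate key.
{A, B} is a candidate key since {A, B}⁺ = {A, B, C, D, E, F} covers every attribute.
{A, C} is a candidate key since {A, C}⁺ = {A, B, C, D, E, F} covers every attribute.
{A, E} is a candidate key since {A, E}⁺ = {A, B, C, D, E, F} covers every attribute.
No proper subset of any of these is a key, and no other minimal superkey exists.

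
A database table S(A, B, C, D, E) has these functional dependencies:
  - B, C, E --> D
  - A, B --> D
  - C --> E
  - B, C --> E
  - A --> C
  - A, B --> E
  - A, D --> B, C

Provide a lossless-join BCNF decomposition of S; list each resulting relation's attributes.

Candidate keys of the original relation: {A, B}, {A, D}.
Within {A, B, C, D, E}: {B, C, E}⁺ ∩ {A, B, C, D, E} = {B, C, D, E}, not the whole set, so B, C, E --> D violates BCNF; decompose into {B, C, D, E} and {A, B, C, E}.
Within {B, C, D, E}: {C}⁺ ∩ {B, C, D, E} = {C, E}, not the whole set, so C --> E violates BCNF; decompose into {C, E} and {B, C, D}.
{C, E} has no BCNF violation.
{B, C, D} has no BCNF violation.
Within {A, B, C, E}: {C}⁺ ∩ {A, B, C, E} = {C, E}, not the whole set, so C --> E violates BCNF; decompose into {C, E} and {A, B, C}.
{C, E} has no BCNF violation.
Within {A, B, C}: {A}⁺ ∩ {A, B, C} = {A, C}, not the whole set, so A --> C violates BCNF; decompose into {A, C} and {A, B}.
{A, C} has no BCNF violation.
{A, B} has no BCNF violation.

{A, B}; {A, C}; {B, C, D}; {C, E}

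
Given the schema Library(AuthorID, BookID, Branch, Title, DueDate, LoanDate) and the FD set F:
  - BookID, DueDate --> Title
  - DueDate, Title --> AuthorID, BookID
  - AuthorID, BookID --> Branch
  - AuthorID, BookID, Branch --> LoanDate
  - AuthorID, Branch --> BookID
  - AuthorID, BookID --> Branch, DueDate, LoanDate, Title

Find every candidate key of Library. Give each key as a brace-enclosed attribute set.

Closure of {AuthorID, BookID} is {AuthorID, BookID, Branch, DueDate, LoanDate, Title}, the whole schema; {AuthorID, BookID} is a candidate key.
Closure of {AuthorID, Branch} is {AuthorID, BookID, Branch, DueDate, LoanDate, Title}, the whole schema; {AuthorID, Branch} is a candidate key.
Closure of {BookID, DueDate} is {AuthorID, BookID, Branch, DueDate, LoanDate, Title}, the whole schema; {BookID, DueDate} is a candidate key.
Closure of {DueDate, Title} is {AuthorID, BookID, Branch, DueDate, LoanDate, Title}, the whole schema; {DueDate, Title} is a candidate key.
Any other superkey properly contains one of these, so there are no further candidate keys.

{AuthorID, BookID}, {AuthorID, Branch}, {BookID, DueDate}, {DueDate, Title}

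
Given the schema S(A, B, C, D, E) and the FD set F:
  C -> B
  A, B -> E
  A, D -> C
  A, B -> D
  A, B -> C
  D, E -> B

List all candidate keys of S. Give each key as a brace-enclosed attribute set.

{A} never appears on the right of any FD, so every key must include it.
{A, B}⁺ = {A, B, C, D, E}, which is every attribute, so {A, B} is a candidate key.
{A, C}⁺ = {A, B, C, D, E}, which is every attribute, so {A, C} is a candidate key.
{A, D}⁺ = {A, B, C, D, E}, which is every attribute, so {A, D} is a candidate key.
Any other superkey properly contains one of these, so there are no further candidate keys.

{A, B}, {A, C}, {A, D}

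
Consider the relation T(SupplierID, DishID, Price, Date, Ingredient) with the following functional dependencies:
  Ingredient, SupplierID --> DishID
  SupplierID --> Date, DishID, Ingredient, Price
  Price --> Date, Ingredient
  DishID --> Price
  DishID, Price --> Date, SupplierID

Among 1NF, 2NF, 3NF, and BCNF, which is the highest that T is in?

Candidate keys: {DishID}, {SupplierID}. Prime attributes: {DishID, SupplierID}.
For Price --> Date, Ingredient we have {Price}⁺ = {Date, Ingredient, Price}; {Price} is not a superkey, so BCNF fails.
Because {Date, Ingredient} are non-prime and the left side of Price --> Date, Ingredient is not a superkey, the relation is not in 3NF.
All keys have size 1, which rules out partial dependencies — 2NF is satisfied.

2NF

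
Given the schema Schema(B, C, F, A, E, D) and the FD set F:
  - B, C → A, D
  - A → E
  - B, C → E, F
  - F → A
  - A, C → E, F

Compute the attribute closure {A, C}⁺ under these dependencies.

Start with {A, C}.
A → E applies; add {E} → now {A, C, E}.
A, C → E, F applies; add {F} → now {A, C, E, F}.
No further FD applies.

{A, C, E, F}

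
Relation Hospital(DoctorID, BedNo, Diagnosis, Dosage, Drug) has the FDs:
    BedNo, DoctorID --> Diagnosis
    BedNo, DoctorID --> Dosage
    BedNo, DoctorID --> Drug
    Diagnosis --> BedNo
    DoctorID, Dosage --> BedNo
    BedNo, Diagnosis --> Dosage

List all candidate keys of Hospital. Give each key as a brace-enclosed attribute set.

No FD produces {DoctorID}, so it must be in every candidate key.
{BedNo, DoctorID}⁺ = {BedNo, Diagnosis, DoctorID, Dosage, Drug}, which is every attribute, so {BedNo, DoctorID} is a candidate key.
{Diagnosis, DoctorID}⁺ = {BedNo, Diagnosis, DoctorID, Dosage, Drug}, which is every attribute, so {Diagnosis, DoctorID} is a candidate key.
{DoctorID, Dosage}⁺ = {BedNo, Diagnosis, DoctorID, Dosage, Drug}, which is every attribute, so {DoctorID, Dosage} is a candidate key.
Any other superkey properly contains one of these, so there are no further candidate keys.

{BedNo, DoctorID}, {Diagnosis, DoctorID}, {DoctorID, Dosage}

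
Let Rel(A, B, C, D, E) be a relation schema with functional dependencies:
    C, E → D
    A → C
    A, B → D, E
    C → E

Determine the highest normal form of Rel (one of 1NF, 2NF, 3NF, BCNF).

1NF

Candidate key: {A, B}. Prime attributes: {A, B}.
C, E → D breaks BCNF: {C, E}⁺ = {C, D, E}, so {C, E} is not a superkey.
Because {D} is non-prime and the left side of C, E → D is not a superkey, the relation is not in 3NF.
The proper key subset {A} of {A, B} determines non-prime {C, D, E}, so the relation is not even in 2NF.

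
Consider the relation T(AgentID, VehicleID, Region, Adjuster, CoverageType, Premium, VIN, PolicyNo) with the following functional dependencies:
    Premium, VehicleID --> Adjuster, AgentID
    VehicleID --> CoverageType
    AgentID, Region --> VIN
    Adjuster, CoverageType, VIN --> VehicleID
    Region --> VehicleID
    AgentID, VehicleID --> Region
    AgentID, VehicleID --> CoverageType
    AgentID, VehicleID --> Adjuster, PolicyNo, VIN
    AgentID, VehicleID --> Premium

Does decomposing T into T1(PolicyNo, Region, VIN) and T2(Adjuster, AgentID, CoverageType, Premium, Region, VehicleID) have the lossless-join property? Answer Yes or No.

Common attributes: {Region}; their closure is {CoverageType, Region, VehicleID}.
T1 ⊄ {CoverageType, Region, VehicleID} and T2 ⊄ {CoverageType, Region, VehicleID}, so the split is lossy.

No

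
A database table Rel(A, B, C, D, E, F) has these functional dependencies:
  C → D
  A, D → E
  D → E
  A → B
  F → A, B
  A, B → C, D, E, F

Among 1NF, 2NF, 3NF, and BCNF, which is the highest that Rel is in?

2NF

Candidate keys: {A}, {F}. Prime attributes: {A, F}.
C → D: {C}⁺ = {C, D, E}, which is not all of the attributes, so the left side is not a superkey — BCNF is violated.
C → D determines the non-prime attribute {D} from a non-superkey — 3NF is violated.
Every candidate key is a single attribute, so no partial dependency is possible; 2NF holds.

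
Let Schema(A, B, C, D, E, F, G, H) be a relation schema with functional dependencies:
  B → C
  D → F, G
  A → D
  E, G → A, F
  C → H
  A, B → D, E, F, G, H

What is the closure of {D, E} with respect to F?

{A, D, E, F, G}

Start with {D, E}.
D → F, G applies; add {F, G} → now {D, E, F, G}.
E, G → A, F applies; add {A} → now {A, D, E, F, G}.
No further FD applies.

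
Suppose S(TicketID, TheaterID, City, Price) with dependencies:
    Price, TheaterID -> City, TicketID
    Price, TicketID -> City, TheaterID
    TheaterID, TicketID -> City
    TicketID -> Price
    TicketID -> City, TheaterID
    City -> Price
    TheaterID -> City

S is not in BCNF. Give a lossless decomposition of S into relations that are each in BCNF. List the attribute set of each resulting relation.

Candidate keys of the original relation: {TheaterID}, {TicketID}.
Within {City, Price, TheaterID, TicketID}: {City}⁺ ∩ {City, Price, TheaterID, TicketID} = {City, Price}, not the whole set, so City -> Price violates BCNF; decompose into {City, Price} and {City, TheaterID, TicketID}.
{City, Price} is in BCNF.
{City, TheaterID, TicketID} is in BCNF.

{City, Price}; {City, TheaterID, TicketID}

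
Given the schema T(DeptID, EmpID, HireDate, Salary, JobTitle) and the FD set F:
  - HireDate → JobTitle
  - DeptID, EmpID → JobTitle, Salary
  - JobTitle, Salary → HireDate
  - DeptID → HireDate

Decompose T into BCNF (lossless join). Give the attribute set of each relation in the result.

{DeptID, EmpID, Salary}; {DeptID, HireDate}; {HireDate, JobTitle}

Candidate key of the original relation: {DeptID, EmpID}.
In {DeptID, EmpID, HireDate, JobTitle, Salary}, {HireDate} is not a superkey ({HireDate}⁺ restricted to this set is {HireDate, JobTitle}), so split on HireDate → JobTitle into {HireDate, JobTitle} and {DeptID, EmpID, HireDate, Salary}.
{HireDate, JobTitle}: every determinant is a superkey — BCNF.
In {DeptID, EmpID, HireDate, Salary}, {DeptID} is not a superkey ({DeptID}⁺ restricted to this set is {DeptID, HireDate}), so split on DeptID → HireDate into {DeptID, HireDate} and {DeptID, EmpID, Salary}.
{DeptID, HireDate}: every determinant is a superkey — BCNF.
{DeptID, EmpID, Salary}: every determinant is a superkey — BCNF.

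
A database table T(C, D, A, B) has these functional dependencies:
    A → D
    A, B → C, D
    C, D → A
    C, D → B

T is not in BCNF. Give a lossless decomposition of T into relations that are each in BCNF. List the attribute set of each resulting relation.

Candidate keys of the original relation: {A, B}, {A, C}, {C, D}.
In {A, B, C, D}, {A} is not a superkey ({A}⁺ restricted to this set is {A, D}), so split on A → D into {A, D} and {A, B, C}.
{A, D} is in BCNF.
{A, B, C} is in BCNF.

{A, B, C}; {A, D}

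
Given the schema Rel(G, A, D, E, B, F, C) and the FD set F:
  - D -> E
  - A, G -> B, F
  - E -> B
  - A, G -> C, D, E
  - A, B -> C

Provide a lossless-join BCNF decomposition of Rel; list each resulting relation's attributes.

Candidate key of the original relation: {A, G}.
{A, B, C, D, E, F, G}: {D} determines {B, D, E} here but is not a superkey — split on D -> B, E, giving {B, D, E} and {A, C, D, F, G}.
{B, D, E}: {E} determines {B, E} here but is not a superkey — split on E -> B, giving {B, E} and {D, E}.
{B, E} has no BCNF violation.
{D, E} has no BCNF violation.
{A, C, D, F, G}: {A, D} determines {A, C, D} here but is not a superkey — split on A, D -> C, giving {A, C, D} and {A, D, F, G}.
{A, C, D} has no BCNF violation.
{A, D, F, G} has no BCNF violation.

{A, C, D}; {A, D, F, G}; {B, E}; {D, E}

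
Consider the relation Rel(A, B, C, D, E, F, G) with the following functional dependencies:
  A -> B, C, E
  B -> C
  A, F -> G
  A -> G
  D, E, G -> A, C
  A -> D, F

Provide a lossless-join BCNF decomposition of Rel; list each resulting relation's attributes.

{A, B, D, E, F, G}; {B, C}

Candidate keys of the original relation: {A}, {D, E, G}.
{A, B, C, D, E, F, G}: {B} determines {B, C} here but is not a superkey — split on B -> C, giving {B, C} and {A, B, D, E, F, G}.
{B, C} has no BCNF violation.
{A, B, D, E, F, G} has no BCNF violation.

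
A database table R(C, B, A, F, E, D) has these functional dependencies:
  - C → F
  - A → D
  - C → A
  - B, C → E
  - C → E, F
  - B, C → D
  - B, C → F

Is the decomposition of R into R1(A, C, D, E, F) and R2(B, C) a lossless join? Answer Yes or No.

Yes

Common attributes: {C}; their closure is {A, C, D, E, F}.
Since R1 ⊆ {A, C, D, E, F}, the intersection is a superkey of R1; the decomposition is lossless.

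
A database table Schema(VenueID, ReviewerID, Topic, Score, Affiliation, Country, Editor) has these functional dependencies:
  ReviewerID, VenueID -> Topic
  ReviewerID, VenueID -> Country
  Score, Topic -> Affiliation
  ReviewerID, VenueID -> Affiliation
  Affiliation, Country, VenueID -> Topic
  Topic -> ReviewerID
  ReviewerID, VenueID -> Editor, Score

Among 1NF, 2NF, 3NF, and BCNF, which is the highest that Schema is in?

3NF

Candidate keys: {Affiliation, Country, VenueID}, {ReviewerID, VenueID}, {Topic, VenueID}. Prime attributes: {Affiliation, Country, ReviewerID, Topic, VenueID}.
Score, Topic -> Affiliation: {Score, Topic}⁺ = {Affiliation, ReviewerID, Score, Topic}, which is not all of the attributes, so the left side is not a superkey — BCNF is violated.
But every attribute on its right side ({Affiliation}) is prime, and the same holds for every other non-superkey FD, so 3NF still holds.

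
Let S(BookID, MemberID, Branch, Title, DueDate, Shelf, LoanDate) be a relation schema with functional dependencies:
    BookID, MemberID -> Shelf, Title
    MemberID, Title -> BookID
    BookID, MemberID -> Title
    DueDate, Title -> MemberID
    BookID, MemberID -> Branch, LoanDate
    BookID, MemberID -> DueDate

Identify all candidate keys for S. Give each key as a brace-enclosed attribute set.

Closure of {BookID, MemberID} is {BookID, Branch, DueDate, LoanDate, MemberID, Shelf, Title}, the whole schema; {BookID, MemberID} is a candidate key.
Closure of {DueDate, Title} is {BookID, Branch, DueDate, LoanDate, MemberID, Shelf, Title}, the whole schema; {DueDate, Title} is a candidate key.
Closure of {MemberID, Title} is {BookID, Branch, DueDate, LoanDate, MemberID, Shelf, Title}, the whole schema; {MemberID, Title} is a candidate key.
These are minimal and exhaustive — every other superkey contains one of them.

{BookID, MemberID}, {DueDate, Title}, {MemberID, Title}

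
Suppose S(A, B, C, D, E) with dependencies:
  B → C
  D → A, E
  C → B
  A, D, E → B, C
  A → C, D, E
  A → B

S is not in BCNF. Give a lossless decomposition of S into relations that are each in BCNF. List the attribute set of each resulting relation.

Candidate keys of the original relation: {A}, {D}.
Within {A, B, C, D, E}: {B}⁺ ∩ {A, B, C, D, E} = {B, C}, not the whole set, so B → C violates BCNF; decompose into {B, C} and {A, B, D, E}.
{B, C}: every determinant is a superkey — BCNF.
{A, B, D, E}: every determinant is a superkey — BCNF.

{A, B, D, E}; {B, C}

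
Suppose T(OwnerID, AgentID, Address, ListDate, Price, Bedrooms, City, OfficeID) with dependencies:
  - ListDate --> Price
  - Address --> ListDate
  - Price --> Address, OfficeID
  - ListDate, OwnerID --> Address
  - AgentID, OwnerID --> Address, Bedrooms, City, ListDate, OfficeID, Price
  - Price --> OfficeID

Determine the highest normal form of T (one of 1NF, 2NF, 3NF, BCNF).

2NF

Candidate key: {AgentID, OwnerID}. Prime attributes: {AgentID, OwnerID}.
For ListDate --> Price we have {ListDate}⁺ = {Address, ListDate, OfficeID, Price}; {ListDate} is not a superkey, so BCNF fails.
Because {Price} is non-prime and the left side of ListDate --> Price is not a superkey, the relation is not in 3NF.
No non-prime attribute depends on a proper subset of any candidate key, so 2NF holds.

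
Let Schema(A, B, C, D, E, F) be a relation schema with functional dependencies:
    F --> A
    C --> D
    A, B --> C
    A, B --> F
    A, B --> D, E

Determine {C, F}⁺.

{A, C, D, F}

Start with {C, F}.
F --> A applies; add {A} → now {A, C, F}.
C --> D applies; add {D} → now {A, C, D, F}.
No further FD applies.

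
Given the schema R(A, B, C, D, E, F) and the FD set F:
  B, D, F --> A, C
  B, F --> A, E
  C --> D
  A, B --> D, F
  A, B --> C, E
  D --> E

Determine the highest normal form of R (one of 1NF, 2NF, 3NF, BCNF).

Candidate keys: {A, B}, {B, F}. Prime attributes: {A, B, F}.
C --> D: {C}⁺ = {C, D, E}, which is not all of the attributes, so the left side is not a superkey — BCNF is violated.
C --> D has non-prime {D} on the right and a non-superkey on the left, so 3NF fails.
No proper subset of a key has a non-prime attribute in its closure, so there is no partial dependency; 2NF holds.

2NF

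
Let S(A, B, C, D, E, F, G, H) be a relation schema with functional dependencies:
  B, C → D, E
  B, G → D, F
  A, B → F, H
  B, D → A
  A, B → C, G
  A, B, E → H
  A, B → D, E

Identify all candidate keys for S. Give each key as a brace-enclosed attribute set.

No FD produces {B}, so it must be in every candidate key.
{A, B}⁺ = {A, B, C, D, E, F, G, H}, which is every attribute, so {A, B} is a candidate key.
{B, C}⁺ = {A, B, C, D, E, F, G, H}, which is every attribute, so {B, C} is a candidate key.
{B, D}⁺ = {A, B, C, D, E, F, G, H}, which is every attribute, so {B, D} is a candidate key.
{B, G}⁺ = {A, B, C, D, E, F, G, H}, which is every attribute, so {B, G} is a candidate key.
These are minimal and exhaustive — every other superkey contains one of them.

{A, B}, {B, C}, {B, D}, {B, G}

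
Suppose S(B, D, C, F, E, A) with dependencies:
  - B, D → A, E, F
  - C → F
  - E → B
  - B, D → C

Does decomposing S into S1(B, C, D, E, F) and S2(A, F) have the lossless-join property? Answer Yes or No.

No

S1 ∩ S2 = {F}; its closure under F is {F}.
S1 ⊄ {F} and S2 ⊄ {F}, so the split is lossy.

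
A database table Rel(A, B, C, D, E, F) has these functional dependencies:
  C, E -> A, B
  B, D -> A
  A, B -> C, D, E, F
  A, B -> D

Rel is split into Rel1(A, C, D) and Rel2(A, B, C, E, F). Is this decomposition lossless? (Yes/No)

Rel1 ∩ Rel2 = {A, C}; its closure under F is {A, C}.
Neither Rel1 nor Rel2 is contained in that closure, so the decomposition is lossy.

No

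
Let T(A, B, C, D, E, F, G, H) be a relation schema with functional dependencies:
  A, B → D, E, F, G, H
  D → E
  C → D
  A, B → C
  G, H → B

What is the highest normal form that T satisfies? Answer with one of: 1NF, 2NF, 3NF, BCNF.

Candidate keys: {A, B}, {A, G, H}. Prime attributes: {A, B, G, H}.
D → E: {D}⁺ = {D, E}, which is not all of the attributes, so the left side is not a superkey — BCNF is violated.
D → E determines the non-prime attribute {E} from a non-superkey — 3NF is violated.
No non-prime attribute depends on a proper subset of any candidate key, so 2NF holds.

2NF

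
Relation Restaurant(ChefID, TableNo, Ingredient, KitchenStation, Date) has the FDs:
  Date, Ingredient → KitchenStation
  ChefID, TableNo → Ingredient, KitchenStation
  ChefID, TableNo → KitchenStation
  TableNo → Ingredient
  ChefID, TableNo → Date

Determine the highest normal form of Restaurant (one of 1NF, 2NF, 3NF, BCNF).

Candidate key: {ChefID, TableNo}. Prime attributes: {ChefID, TableNo}.
Date, Ingredient → KitchenStation: {Date, Ingredient}⁺ = {Date, Ingredient, KitchenStation}, which is not all of the attributes, so the left side is not a superkey — BCNF is violated.
Because {KitchenStation} is non-prime and the left side of Date, Ingredient → KitchenStation is not a superkey, the relation is not in 3NF.
{TableNo} is a proper subset of the key {ChefID, TableNo}, and {TableNo}⁺ contains the non-prime attribute {Ingredient} — a partial dependency, so 2NF is violated.

1NF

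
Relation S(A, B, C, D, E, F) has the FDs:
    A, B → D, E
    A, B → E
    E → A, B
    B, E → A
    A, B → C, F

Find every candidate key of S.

Closure of {E} is {A, B, C, D, E, F}, the whole schema; {E} is a candidate key.
Closure of {A, B} is {A, B, C, D, E, F}, the whole schema; {A, B} is a candidate key.
These are minimal and exhaustive — every other superkey contains one of them.

{A, B}, {E}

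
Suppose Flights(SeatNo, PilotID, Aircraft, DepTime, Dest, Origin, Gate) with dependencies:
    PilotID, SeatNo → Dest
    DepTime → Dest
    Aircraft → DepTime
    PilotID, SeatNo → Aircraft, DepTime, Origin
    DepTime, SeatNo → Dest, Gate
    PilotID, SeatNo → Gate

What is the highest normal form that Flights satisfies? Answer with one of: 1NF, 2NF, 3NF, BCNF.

Candidate key: {PilotID, SeatNo}. Prime attributes: {PilotID, SeatNo}.
DepTime → Dest breaks BCNF: {DepTime}⁺ = {DepTime, Dest}, so {DepTime} is not a superkey.
DepTime → Dest has non-prime {Dest} on the right and a non-superkey on the left, so 3NF fails.
Checking every proper subset of each key, none determines a non-prime attribute — 2NF is satisfied.

2NF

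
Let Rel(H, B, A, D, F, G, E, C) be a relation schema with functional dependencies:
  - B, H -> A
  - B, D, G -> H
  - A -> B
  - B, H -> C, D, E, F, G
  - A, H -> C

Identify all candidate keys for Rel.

{A, H}⁺ = {A, B, C, D, E, F, G, H} — all of the relation — so {A, H} is a candidate key.
{B, H}⁺ = {A, B, C, D, E, F, G, H} — all of the relation — so {B, H} is a candidate key.
{A, D, G}⁺ = {A, B, C, D, E, F, G, H} — all of the relation — so {A, D, G} is a candidate key.
{B, D, G}⁺ = {A, B, C, D, E, F, G, H} — all of the relation — so {B, D, G} is a candidate key.
These are minimal and exhaustive — every other superkey contains one of them.

{A, D, G}, {A, H}, {B, D, G}, {B, H}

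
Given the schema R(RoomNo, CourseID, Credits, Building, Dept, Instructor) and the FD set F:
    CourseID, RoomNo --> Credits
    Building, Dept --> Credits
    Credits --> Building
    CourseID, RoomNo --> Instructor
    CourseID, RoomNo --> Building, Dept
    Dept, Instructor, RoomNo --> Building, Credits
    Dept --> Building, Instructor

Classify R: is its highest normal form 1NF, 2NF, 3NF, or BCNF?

2NF

Candidate key: {CourseID, RoomNo}. Prime attributes: {CourseID, RoomNo}.
For Building, Dept --> Credits we have {Building, Dept}⁺ = {Building, Credits, Dept, Instructor}; {Building, Dept} is not a superkey, so BCNF fails.
Building, Dept --> Credits has non-prime {Credits} on the right and a non-superkey on the left, so 3NF fails.
No non-prime attribute depends on a proper subset of any candidate key, so 2NF holds.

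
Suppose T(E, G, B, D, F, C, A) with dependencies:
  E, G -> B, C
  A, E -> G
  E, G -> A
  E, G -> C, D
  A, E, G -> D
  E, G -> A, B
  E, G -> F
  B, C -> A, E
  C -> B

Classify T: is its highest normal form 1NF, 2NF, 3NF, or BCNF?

BCNF

Candidate keys: {A, E}, {C}, {E, G}. Prime attributes: {A, C, E, G}.
Every FD has a superkey on the left, so the relation is in BCNF.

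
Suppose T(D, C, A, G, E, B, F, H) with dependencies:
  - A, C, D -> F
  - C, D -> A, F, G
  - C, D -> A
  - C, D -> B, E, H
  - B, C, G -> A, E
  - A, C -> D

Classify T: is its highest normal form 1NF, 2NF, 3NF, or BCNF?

BCNF

Candidate keys: {A, C}, {B, C, G}, {C, D}. Prime attributes: {A, B, C, D, G}.
Every FD has a superkey on the left, so the relation is in BCNF.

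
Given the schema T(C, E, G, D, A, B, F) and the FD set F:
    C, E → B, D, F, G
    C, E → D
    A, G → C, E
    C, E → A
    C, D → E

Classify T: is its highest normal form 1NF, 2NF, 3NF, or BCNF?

Candidate keys: {A, G}, {C, D}, {C, E}. Prime attributes: {A, C, D, E, G}.
Each dependency's left side is a superkey — BCNF holds.

BCNF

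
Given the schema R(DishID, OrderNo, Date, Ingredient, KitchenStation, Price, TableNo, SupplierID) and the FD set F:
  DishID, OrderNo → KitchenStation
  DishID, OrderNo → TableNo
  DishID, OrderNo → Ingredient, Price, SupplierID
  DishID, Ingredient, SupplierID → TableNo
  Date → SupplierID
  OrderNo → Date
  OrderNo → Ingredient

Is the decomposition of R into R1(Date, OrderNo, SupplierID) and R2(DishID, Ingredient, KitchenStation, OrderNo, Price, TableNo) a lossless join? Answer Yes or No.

Yes

Common attributes: {OrderNo}; their closure is {Date, Ingredient, OrderNo, SupplierID}.
R1 is contained in that closure, so R1 ∩ R2 → R1 holds and the join is lossless.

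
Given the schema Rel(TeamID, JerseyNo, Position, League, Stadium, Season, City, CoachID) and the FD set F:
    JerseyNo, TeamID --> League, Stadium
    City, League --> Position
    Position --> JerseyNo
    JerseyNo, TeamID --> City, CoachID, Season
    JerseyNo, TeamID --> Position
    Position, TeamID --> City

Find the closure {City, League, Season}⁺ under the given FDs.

Start with {City, League, Season}.
City, League --> Position applies; add {Position} → now {City, League, Position, Season}.
Position --> JerseyNo applies; add {JerseyNo} → now {City, JerseyNo, League, Position, Season}.
No further FD applies.

{City, JerseyNo, League, Position, Season}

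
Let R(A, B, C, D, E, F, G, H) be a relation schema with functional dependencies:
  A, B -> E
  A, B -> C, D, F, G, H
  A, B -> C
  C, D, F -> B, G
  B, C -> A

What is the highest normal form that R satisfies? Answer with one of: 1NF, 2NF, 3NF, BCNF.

BCNF

Candidate keys: {A, B}, {B, C}, {C, D, F}. Prime attributes: {A, B, C, D, F}.
The left-hand side of every FD is a superkey, so BCNF is satisfied.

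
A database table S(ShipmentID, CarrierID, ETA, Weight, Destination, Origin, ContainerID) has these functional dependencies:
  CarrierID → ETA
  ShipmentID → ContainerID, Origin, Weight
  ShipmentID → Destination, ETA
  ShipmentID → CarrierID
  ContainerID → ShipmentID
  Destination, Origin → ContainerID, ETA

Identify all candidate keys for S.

Closure of {ContainerID} is {CarrierID, ContainerID, Destination, ETA, Origin, ShipmentID, Weight}, the whole schema; {ContainerID} is a candidate key.
Closure of {ShipmentID} is {CarrierID, ContainerID, Destination, ETA, Origin, ShipmentID, Weight}, the whole schema; {ShipmentID} is a candidate key.
Closure of {Destination, Origin} is {CarrierID, ContainerID, Destination, ETA, Origin, ShipmentID, Weight}, the whole schema; {Destination, Origin} is a candidate key.
Any other superkey properly contains one of these, so there are no further candidate keys.

{ContainerID}, {Destination, Origin}, {ShipmentID}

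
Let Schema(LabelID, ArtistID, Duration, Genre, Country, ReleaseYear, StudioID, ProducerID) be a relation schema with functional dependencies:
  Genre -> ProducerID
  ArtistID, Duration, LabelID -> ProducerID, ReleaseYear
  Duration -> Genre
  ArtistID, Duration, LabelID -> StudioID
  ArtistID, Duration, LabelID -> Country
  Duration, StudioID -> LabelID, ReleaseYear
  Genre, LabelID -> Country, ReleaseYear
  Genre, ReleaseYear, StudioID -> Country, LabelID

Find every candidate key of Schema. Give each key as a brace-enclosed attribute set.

{ArtistID, Duration, LabelID}, {ArtistID, Duration, StudioID}

Attributes never on any right-hand side: {ArtistID, Duration} — every candidate key must contain all of them.
{ArtistID, Duration, LabelID}⁺ = {ArtistID, Country, Duration, Genre, LabelID, ProducerID, ReleaseYear, StudioID} — all of the relation — so {ArtistID, Duration, LabelID} is a candidate key.
{ArtistID, Duration, StudioID}⁺ = {ArtistID, Country, Duration, Genre, LabelID, ProducerID, ReleaseYear, StudioID} — all of the relation — so {ArtistID, Duration, StudioID} is a candidate key.
Any other superkey properly contains one of these, so there are no further candidate keys.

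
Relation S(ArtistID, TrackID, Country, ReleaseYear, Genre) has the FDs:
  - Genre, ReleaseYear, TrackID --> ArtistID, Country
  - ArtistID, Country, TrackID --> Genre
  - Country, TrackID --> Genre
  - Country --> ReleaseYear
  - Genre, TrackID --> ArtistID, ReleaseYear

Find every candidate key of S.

{TrackID} never appears on the right of any FD, so every key must include it.
Closure of {Country, TrackID} is {ArtistID, Country, Genre, ReleaseYear, TrackID}, the whole schema; {Country, TrackID} is a candidate key.
Closure of {Genre, TrackID} is {ArtistID, Country, Genre, ReleaseYear, TrackID}, the whole schema; {Genre, TrackID} is a candidate key.
No proper subset of any of these is a key, and no other minimal superkey exists.

{Country, TrackID}, {Genre, TrackID}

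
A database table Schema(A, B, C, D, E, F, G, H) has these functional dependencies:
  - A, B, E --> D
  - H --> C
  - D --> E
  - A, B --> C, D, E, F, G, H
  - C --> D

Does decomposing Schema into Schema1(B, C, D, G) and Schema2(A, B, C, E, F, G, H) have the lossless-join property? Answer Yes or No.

Schema1 ∩ Schema2 = {B, C, G}; its closure under F is {B, C, D, E, G}.
Schema1 is contained in that closure, so Schema1 ∩ Schema2 --> Schema1 holds and the join is lossless.

Yes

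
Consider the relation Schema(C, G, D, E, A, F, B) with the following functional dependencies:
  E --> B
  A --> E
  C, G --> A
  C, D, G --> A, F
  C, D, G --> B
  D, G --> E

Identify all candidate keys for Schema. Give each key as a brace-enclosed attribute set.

No FD produces {C, D, G}, so they must be in every candidate key.
{C, D, G} is a candidate key since {C, D, G}⁺ = {A, B, C, D, E, F, G} covers every attribute.
No other minimal set has full closure, so this is the only candidate key.

{C, D, G}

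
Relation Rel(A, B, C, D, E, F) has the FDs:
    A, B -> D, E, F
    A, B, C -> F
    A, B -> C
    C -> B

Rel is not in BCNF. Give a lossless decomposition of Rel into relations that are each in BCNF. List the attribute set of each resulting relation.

Candidate keys of the original relation: {A, B}, {A, C}.
In {A, B, C, D, E, F}, {C} is not a superkey ({C}⁺ restricted to this set is {B, C}), so split on C -> B into {B, C} and {A, C, D, E, F}.
{B, C} is in BCNF.
{A, C, D, E, F} is in BCNF.

{A, C, D, E, F}; {B, C}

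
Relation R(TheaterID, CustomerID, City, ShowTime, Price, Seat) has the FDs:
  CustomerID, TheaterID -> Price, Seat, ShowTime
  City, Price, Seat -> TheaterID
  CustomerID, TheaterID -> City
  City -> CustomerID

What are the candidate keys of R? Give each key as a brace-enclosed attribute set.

{City, Price, Seat}, {City, TheaterID}, {CustomerID, TheaterID}

{City, TheaterID}⁺ = {City, CustomerID, Price, Seat, ShowTime, TheaterID} — all of the relation — so {City, TheaterID} is a candidate key.
{CustomerID, TheaterID}⁺ = {City, CustomerID, Price, Seat, ShowTime, TheaterID} — all of the relation — so {CustomerID, TheaterID} is a candidate key.
{City, Price, Seat}⁺ = {City, CustomerID, Price, Seat, ShowTime, TheaterID} — all of the relation — so {City, Price, Seat} is a candidate key.
No proper subset of any of these is a key, and no other minimal superkey exists.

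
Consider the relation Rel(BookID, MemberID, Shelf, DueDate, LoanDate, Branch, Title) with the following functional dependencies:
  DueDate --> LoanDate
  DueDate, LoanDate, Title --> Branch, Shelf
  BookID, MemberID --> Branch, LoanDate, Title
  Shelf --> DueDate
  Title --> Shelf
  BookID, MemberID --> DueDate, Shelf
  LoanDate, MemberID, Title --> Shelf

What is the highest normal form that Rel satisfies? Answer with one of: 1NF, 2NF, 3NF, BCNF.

2NF

Candidate key: {BookID, MemberID}. Prime attributes: {BookID, MemberID}.
DueDate --> LoanDate: {DueDate}⁺ = {DueDate, LoanDate}, which is not all of the attributes, so the left side is not a superkey — BCNF is violated.
DueDate --> LoanDate has non-prime {LoanDate} on the right and a non-superkey on the left, so 3NF fails.
Checking every proper subset of each key, none determines a non-prime attribute — 2NF is satisfied.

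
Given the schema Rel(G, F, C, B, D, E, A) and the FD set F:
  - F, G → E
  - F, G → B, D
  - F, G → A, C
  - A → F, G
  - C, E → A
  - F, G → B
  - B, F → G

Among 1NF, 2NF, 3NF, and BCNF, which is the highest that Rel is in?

Candidate keys: {A}, {B, F}, {C, E}, {F, G}. Prime attributes: {A, B, C, E, F, G}.
Each dependency's left side is a superkey — BCNF holds.

BCNF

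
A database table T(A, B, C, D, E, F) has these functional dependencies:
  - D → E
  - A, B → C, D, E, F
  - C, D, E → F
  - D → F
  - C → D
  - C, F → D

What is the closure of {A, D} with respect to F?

{A, D, E, F}

Start with {A, D}.
D → E applies; add {E} → now {A, D, E}.
D → F applies; add {F} → now {A, D, E, F}.
No further FD applies.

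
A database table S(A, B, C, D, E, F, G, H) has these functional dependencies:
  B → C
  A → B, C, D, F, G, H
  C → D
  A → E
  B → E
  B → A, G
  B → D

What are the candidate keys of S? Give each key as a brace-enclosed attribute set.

{A}⁺ = {A, B, C, D, E, F, G, H}, which is every attribute, so {A} is a candidate key.
{B}⁺ = {A, B, C, D, E, F, G, H}, which is every attribute, so {B} is a candidate key.
Any other superkey properly contains one of these, so there are no further candidate keys.

{A}, {B}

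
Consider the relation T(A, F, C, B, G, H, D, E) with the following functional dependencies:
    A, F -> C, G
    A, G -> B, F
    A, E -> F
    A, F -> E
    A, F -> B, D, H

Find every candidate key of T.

{A, E}, {A, F}, {A, G}

No FD produces {A}, so it must be in every candidate key.
Closure of {A, E} is {A, B, C, D, E, F, G, H}, the whole schema; {A, E} is a candidate key.
Closure of {A, F} is {A, B, C, D, E, F, G, H}, the whole schema; {A, F} is a candidate key.
Closure of {A, G} is {A, B, C, D, E, F, G, H}, the whole schema; {A, G} is a candidate key.
No proper subset of any of these is a key, and no other minimal superkey exists.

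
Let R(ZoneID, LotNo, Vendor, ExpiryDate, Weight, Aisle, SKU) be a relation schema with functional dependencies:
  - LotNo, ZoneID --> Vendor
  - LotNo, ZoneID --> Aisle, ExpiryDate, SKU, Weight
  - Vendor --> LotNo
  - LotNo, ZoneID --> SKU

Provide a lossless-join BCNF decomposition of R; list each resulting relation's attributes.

{Aisle, ExpiryDate, SKU, Vendor, Weight, ZoneID}; {LotNo, Vendor}

Candidate keys of the original relation: {LotNo, ZoneID}, {Vendor, ZoneID}.
{Aisle, ExpiryDate, LotNo, SKU, Vendor, Weight, ZoneID}: {Vendor} determines {LotNo, Vendor} here but is not a superkey — split on Vendor --> LotNo, giving {LotNo, Vendor} and {Aisle, ExpiryDate, SKU, Vendor, Weight, ZoneID}.
{LotNo, Vendor} is in BCNF.
{Aisle, ExpiryDate, SKU, Vendor, Weight, ZoneID} is in BCNF.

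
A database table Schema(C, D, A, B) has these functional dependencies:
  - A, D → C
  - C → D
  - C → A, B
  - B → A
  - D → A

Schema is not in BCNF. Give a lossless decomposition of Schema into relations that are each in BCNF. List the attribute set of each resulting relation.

{A, B}; {B, C, D}

Candidate keys of the original relation: {C}, {D}.
Within {A, B, C, D}: {B}⁺ ∩ {A, B, C, D} = {A, B}, not the whole set, so B → A violates BCNF; decompose into {A, B} and {B, C, D}.
{A, B} has no BCNF violation.
{B, C, D} has no BCNF violation.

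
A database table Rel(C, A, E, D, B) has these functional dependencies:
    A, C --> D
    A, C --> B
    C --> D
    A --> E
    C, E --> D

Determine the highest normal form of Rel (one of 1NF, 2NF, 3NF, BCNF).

1NF

Candidate key: {A, C}. Prime attributes: {A, C}.
C --> D breaks BCNF: {C}⁺ = {C, D}, so {C} is not a superkey.
Because {D} is non-prime and the left side of C --> D is not a superkey, the relation is not in 3NF.
Since {A} ⊂ {A, C} and {A}⁺ ⊇ {E} with {E} non-prime, there is a partial dependency; 2NF fails.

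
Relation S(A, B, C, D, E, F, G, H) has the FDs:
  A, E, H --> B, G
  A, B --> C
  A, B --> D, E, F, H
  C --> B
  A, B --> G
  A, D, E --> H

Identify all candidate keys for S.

{A, B}, {A, C}, {A, D, E}, {A, E, H}

{A} never appears on the right of any FD, so every key must include it.
{A, B}⁺ = {A, B, C, D, E, F, G, H} — all of the relation — so {A, B} is a candidate key.
{A, C}⁺ = {A, B, C, D, E, F, G, H} — all of the relation — so {A, C} is a candidate key.
{A, D, E}⁺ = {A, B, C, D, E, F, G, H} — all of the relation — so {A, D, E} is a candidate key.
{A, E, H}⁺ = {A, B, C, D, E, F, G, H} — all of the relation — so {A, E, H} is a candidate key.
These are minimal and exhaustive — every other superkey contains one of them.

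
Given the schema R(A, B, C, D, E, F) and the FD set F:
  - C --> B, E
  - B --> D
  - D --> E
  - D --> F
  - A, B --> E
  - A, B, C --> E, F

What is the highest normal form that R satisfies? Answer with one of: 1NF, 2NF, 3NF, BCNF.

1NF

Candidate key: {A, C}. Prime attributes: {A, C}.
For C --> B, E we have {C}⁺ = {B, C, D, E, F}; {C} is not a superkey, so BCNF fails.
Because {B, E} are non-prime and the left side of C --> B, E is not a superkey, the relation is not in 3NF.
The proper key subset {C} of {A, C} determines non-prime {B, D, E, F}, so the relation is not even in 2NF.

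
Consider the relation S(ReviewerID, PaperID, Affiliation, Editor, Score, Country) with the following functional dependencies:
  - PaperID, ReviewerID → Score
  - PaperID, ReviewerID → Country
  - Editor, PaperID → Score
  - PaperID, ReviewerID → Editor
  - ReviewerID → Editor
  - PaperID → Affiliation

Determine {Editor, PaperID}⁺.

Start with {Editor, PaperID}.
Editor, PaperID → Score applies; add {Score} → now {Editor, PaperID, Score}.
PaperID → Affiliation applies; add {Affiliation} → now {Affiliation, Editor, PaperID, Score}.
No further FD applies.

{Affiliation, Editor, PaperID, Score}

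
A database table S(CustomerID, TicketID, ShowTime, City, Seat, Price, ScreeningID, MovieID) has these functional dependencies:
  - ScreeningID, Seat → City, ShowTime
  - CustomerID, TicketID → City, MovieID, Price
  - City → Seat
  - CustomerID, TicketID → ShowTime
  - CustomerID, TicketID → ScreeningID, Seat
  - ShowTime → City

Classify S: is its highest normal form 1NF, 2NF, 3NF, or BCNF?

Candidate key: {CustomerID, TicketID}. Prime attributes: {CustomerID, TicketID}.
ScreeningID, Seat → City, ShowTime: {ScreeningID, Seat}⁺ = {City, ScreeningID, Seat, ShowTime}, which is not all of the attributes, so the left side is not a superkey — BCNF is violated.
ScreeningID, Seat → City, ShowTime has non-prime {City, ShowTime} on the right and a non-superkey on the left, so 3NF fails.
Checking every proper subset of each key, none determines a non-prime attribute — 2NF is satisfied.

2NF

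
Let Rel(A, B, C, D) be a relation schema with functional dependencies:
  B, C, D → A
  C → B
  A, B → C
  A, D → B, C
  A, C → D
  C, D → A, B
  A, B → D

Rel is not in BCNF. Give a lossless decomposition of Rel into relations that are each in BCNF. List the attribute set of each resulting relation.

Candidate keys of the original relation: {A, B}, {A, C}, {A, D}, {C, D}.
{A, B, C, D}: {C} determines {B, C} here but is not a superkey — split on C → B, giving {B, C} and {A, C, D}.
{B, C}: every determinant is a superkey — BCNF.
{A, C, D}: every determinant is a superkey — BCNF.

{A, C, D}; {B, C}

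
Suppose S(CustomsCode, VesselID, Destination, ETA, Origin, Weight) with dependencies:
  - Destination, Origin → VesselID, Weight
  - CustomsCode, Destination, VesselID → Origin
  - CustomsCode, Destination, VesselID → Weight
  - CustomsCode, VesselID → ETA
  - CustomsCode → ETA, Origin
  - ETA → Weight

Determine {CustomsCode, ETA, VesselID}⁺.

{CustomsCode, ETA, Origin, VesselID, Weight}

Start with {CustomsCode, ETA, VesselID}.
CustomsCode → ETA, Origin applies; add {Origin} → now {CustomsCode, ETA, Origin, VesselID}.
ETA → Weight applies; add {Weight} → now {CustomsCode, ETA, Origin, VesselID, Weight}.
No further FD applies.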